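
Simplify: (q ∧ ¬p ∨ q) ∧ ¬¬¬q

(q ∧ ¬p ∨ q) ∧ ¬¬¬q
= (q ∧ ¬p ∨ q) ∧ ¬q   (double negation)
= q ∧ ¬q   (absorption)
= False   (complement)

False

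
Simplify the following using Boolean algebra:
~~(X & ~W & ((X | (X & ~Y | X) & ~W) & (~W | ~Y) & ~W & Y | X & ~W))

~~(X & ~W & ((X | (X & ~Y | X) & ~W) & (~W | ~Y) & ~W & Y | X & ~W))
= ~~(X & ~W & ((X | (X & ~Y | X) & ~W) & ~W & Y | X & ~W))
= ~~(X & ~W & ((X | X & ~W) & ~W & Y | X & ~W))
= X & ~W & ((X | X & ~W) & ~W & Y | X & ~W)
= X & ~W & (X & ~W & Y | X & ~W)
= X & ~W & X & ~W
= X & ~W

X & ~W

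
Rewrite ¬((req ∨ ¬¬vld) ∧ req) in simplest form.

¬req

¬((req ∨ ¬¬vld) ∧ req)
= ¬((req ∨ vld) ∧ req)
= ¬req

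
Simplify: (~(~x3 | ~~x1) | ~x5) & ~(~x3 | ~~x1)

x3 & ~x1

(~(~x3 | ~~x1) | ~x5) & ~(~x3 | ~~x1)
= ~(~x3 | ~~x1)
= x3 & ~x1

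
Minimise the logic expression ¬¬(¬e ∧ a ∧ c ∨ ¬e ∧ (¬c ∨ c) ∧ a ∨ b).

¬e ∧ a ∨ b

¬¬(¬e ∧ a ∧ c ∨ ¬e ∧ (¬c ∨ c) ∧ a ∨ b)
= ¬¬(¬e ∧ a ∧ c ∨ ¬e ∧ a ∨ b)
= ¬¬(¬e ∧ a ∨ b)
= ¬e ∧ a ∨ b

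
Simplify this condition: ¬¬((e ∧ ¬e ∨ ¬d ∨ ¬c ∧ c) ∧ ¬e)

¬¬((e ∧ ¬e ∨ ¬d ∨ ¬c ∧ c) ∧ ¬e)
= ¬¬((¬d ∨ ¬c ∧ c) ∧ ¬e)
= (¬d ∨ ¬c ∧ c) ∧ ¬e
= ¬d ∧ ¬e

¬d ∧ ¬e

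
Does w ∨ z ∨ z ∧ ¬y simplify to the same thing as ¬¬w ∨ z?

Yes

E1: w ∨ z ∨ z ∧ ¬y
    = w ∨ z   (absorption)
E2: ¬¬w ∨ z
    = w ∨ z   (double negation)
Both reduce to w ∨ z, so they are equivalent.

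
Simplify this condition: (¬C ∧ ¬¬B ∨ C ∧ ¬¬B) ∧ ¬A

(¬C ∧ ¬¬B ∨ C ∧ ¬¬B) ∧ ¬A
= ¬¬B ∧ ¬A   (distribution)
= B ∧ ¬A   (double negation)

B ∧ ¬A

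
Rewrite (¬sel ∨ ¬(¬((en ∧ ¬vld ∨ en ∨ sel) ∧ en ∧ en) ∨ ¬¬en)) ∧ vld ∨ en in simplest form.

¬sel ∧ vld ∨ en

(¬sel ∨ ¬(¬((en ∧ ¬vld ∨ en ∨ sel) ∧ en ∧ en) ∨ ¬¬en)) ∧ vld ∨ en
= (¬sel ∨ ¬(¬((en ∨ sel) ∧ en ∧ en) ∨ ¬¬en)) ∧ vld ∨ en   (absorption)
= (¬sel ∨ ¬(¬((en ∨ sel) ∧ en) ∨ ¬¬en)) ∧ vld ∨ en   (idempotence)
= (¬sel ∨ (en ∨ sel) ∧ en ∧ ¬en) ∧ vld ∨ en   (De Morgan)
= (¬sel ∨ en ∧ ¬en) ∧ vld ∨ en   (absorption)
= ¬sel ∧ vld ∨ en   (complement / identity)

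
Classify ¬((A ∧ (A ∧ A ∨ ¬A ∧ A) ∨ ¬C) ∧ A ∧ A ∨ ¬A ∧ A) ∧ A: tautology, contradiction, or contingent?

¬((A ∧ (A ∧ A ∨ ¬A ∧ A) ∨ ¬C) ∧ A ∧ A ∨ ¬A ∧ A) ∧ A
= ¬((A ∧ A ∨ ¬C) ∧ A ∧ A ∨ ¬A ∧ A) ∧ A   [distribution]
= ¬(A ∧ A ∨ ¬A ∧ A) ∧ A   [absorption]
= ¬A ∧ A   [distribution]
= False   [complement]

contradiction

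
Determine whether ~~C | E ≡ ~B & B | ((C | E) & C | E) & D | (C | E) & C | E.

Yes

E1: ~~C | E
    = C | E   — double negation
E2: ~B & B | ((C | E) & C | E) & D | (C | E) & C | E
    = ~B & B | (C | E) & C | E   — absorption
    = ~B & B | C | E   — absorption
    = C | E   — complement / identity
Both reduce to C | E, so they are equivalent.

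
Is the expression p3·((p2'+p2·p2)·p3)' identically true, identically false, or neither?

p3·((p2'+p2·p2)·p3)'
= p3·((p2'+p2)·p3)'   (idempotence)
= p3·p3'   (complement / identity)
= 0   (complement)

identically false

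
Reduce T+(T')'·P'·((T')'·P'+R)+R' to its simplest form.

T+R'

T+(T')'·P'·((T')'·P'+R)+R'
= T+(T')'·P'+R'
= T+T·P'+R'
= T+R'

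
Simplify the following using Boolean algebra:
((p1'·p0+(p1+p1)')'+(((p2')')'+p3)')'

((p1'·p0+(p1+p1)')'+(((p2')')'+p3)')'
= (p1'·p0+(p1+p1)')·(((p2')')'+p3)
= (p1'·p0+p1')·(((p2')')'+p3)
= (p1'·p0+p1')·(p2'+p3)
= p1'·(p2'+p3)

p1'·(p2'+p3)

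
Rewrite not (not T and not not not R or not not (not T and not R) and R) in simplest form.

T or R

not (not T and not not not R or not not (not T and not R) and R)
= not (not T and not not not R or not T and not R and R)   [double negation]
= not (not T and not R or not T and not R and R)   [double negation]
= not (not T and not R)   [absorption]
= T or R   [De Morgan]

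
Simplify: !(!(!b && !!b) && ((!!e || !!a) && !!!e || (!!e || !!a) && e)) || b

!e && !a || b

!(!(!b && !!b) && ((!!e || !!a) && !!!e || (!!e || !!a) && e)) || b
= !((b || !b) && ((!!e || !!a) && !!!e || (!!e || !!a) && e)) || b   [De Morgan]
= !((b || !b) && ((!!e || !!a) && !e || (!!e || !!a) && e)) || b   [double negation]
= !((b || !b) && (!!e || !!a)) || b   [distribution]
= !(!!e || !!a) || b   [complement / identity]
= !e && !a || b   [De Morgan]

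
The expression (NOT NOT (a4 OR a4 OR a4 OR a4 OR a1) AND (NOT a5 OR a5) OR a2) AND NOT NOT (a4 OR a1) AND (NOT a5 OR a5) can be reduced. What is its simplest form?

(NOT NOT (a4 OR a4 OR a4 OR a4 OR a1) AND (NOT a5 OR a5) OR a2) AND NOT NOT (a4 OR a1) AND (NOT a5 OR a5)
= (NOT NOT (a4 OR a4 OR a1) AND (NOT a5 OR a5) OR a2) AND NOT NOT (a4 OR a1) AND (NOT a5 OR a5)   (idempotence)
= (NOT NOT (a4 OR a1) AND (NOT a5 OR a5) OR a2) AND NOT NOT (a4 OR a1) AND (NOT a5 OR a5)   (idempotence)
= NOT NOT (a4 OR a1) AND (NOT a5 OR a5)   (absorption)
= NOT NOT (a4 OR a1)   (complement / identity)
= a4 OR a1   (double negation)

a4 OR a1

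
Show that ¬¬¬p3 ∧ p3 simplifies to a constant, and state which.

False

¬¬¬p3 ∧ p3
= ¬p3 ∧ p3   (double negation)
= False   (complement)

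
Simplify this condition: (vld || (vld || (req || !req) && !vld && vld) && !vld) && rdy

(vld || (vld || (req || !req) && !vld && vld) && !vld) && rdy
= (vld || (vld || !vld && vld) && !vld) && rdy   [complement / identity]
= (vld || vld && !vld) && rdy   [complement / identity]
= vld && rdy   [complement / identity]

vld && rdy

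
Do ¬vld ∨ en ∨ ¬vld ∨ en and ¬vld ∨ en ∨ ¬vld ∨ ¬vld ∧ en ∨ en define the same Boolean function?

E1: ¬vld ∨ en ∨ ¬vld ∨ en
    = ¬vld ∨ en   [idempotence]
E2: ¬vld ∨ en ∨ ¬vld ∨ ¬vld ∧ en ∨ en
    = ¬vld ∨ en ∨ ¬vld ∨ en   [absorption]
    = ¬vld ∨ en   [idempotence]
Both reduce to ¬vld ∨ en, so they are equivalent.

Yes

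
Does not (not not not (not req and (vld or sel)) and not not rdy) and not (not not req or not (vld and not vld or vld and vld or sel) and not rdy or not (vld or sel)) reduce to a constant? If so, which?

no

not (not not not (not req and (vld or sel)) and not not rdy) and not (not not req or not (vld and not vld or vld and vld or sel) and not rdy or not (vld or sel))
= not (not not not (not req and (vld or sel)) and not not rdy) and not (not not req or not (vld or sel) and not rdy or not (vld or sel))   — distribution
= not (not not not (not req and (vld or sel)) and not not rdy) and not (not not req or not (vld or sel))   — absorption
= not (not (not req and (vld or sel)) and not not rdy) and not (not not req or not (vld or sel))   — double negation
= (not req and (vld or sel) or not rdy) and not (not not req or not (vld or sel))   — De Morgan
= (not req and (vld or sel) or not rdy) and not req and (vld or sel)   — De Morgan
= not req and (vld or sel)   — absorption
This depends on req, sel, vld, so it is not a constant.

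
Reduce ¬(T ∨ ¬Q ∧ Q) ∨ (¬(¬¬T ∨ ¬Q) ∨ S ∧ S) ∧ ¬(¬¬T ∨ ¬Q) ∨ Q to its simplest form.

¬T ∨ Q

¬(T ∨ ¬Q ∧ Q) ∨ (¬(¬¬T ∨ ¬Q) ∨ S ∧ S) ∧ ¬(¬¬T ∨ ¬Q) ∨ Q
= ¬(T ∨ ¬Q ∧ Q) ∨ (¬(¬¬T ∨ ¬Q) ∨ S) ∧ ¬(¬¬T ∨ ¬Q) ∨ Q   (idempotence)
= ¬(T ∨ ¬Q ∧ Q) ∨ ¬(¬¬T ∨ ¬Q) ∨ Q   (absorption)
= ¬(T ∨ ¬Q ∧ Q) ∨ ¬T ∧ Q ∨ Q   (De Morgan)
= ¬T ∨ ¬T ∧ Q ∨ Q   (complement / identity)
= ¬T ∨ Q   (absorption)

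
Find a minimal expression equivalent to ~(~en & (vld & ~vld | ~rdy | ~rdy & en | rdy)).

en

~(~en & (vld & ~vld | ~rdy | ~rdy & en | rdy))
= ~(~en & (~rdy | ~rdy & en | rdy))   (complement / identity)
= ~(~en & (~rdy | rdy))   (absorption)
= ~~en   (complement / identity)
= en   (double negation)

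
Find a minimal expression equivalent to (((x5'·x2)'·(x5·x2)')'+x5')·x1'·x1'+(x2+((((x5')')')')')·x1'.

(((x5'·x2)'·(x5·x2)')'+x5')·x1'·x1'+(x2+((((x5')')')')')·x1'
= (x5'·x2+x5·x2+x5')·x1'·x1'+(x2+((((x5')')')')')·x1'   (De Morgan)
= (x2+x5')·x1'·x1'+(x2+((((x5')')')')')·x1'   (distribution)
= (x2+x5')·x1'·x1'+(x2+((x5')')')·x1'   (double negation)
= (x2+x5')·x1'·x1'+(x2+x5')·x1'   (double negation)
= (x2+x5')·x1'   (absorption)

(x2+x5')·x1'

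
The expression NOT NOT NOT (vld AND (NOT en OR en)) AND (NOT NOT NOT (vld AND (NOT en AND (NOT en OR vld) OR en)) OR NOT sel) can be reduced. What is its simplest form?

NOT vld

NOT NOT NOT (vld AND (NOT en OR en)) AND (NOT NOT NOT (vld AND (NOT en AND (NOT en OR vld) OR en)) OR NOT sel)
= NOT NOT NOT (vld AND (NOT en OR en)) AND (NOT (vld AND (NOT en AND (NOT en OR vld) OR en)) OR NOT sel)   [double negation]
= NOT (vld AND (NOT en OR en)) AND (NOT (vld AND (NOT en AND (NOT en OR vld) OR en)) OR NOT sel)   [double negation]
= NOT (vld AND (NOT en OR en)) AND (NOT (vld AND (NOT en OR en)) OR NOT sel)   [absorption]
= NOT (vld AND (NOT en OR en))   [absorption]
= NOT vld   [complement / identity]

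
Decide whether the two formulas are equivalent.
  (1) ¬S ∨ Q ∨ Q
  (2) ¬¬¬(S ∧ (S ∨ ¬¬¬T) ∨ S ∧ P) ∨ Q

Yes

E1: ¬S ∨ Q ∨ Q
    = ¬S ∨ Q   — idempotence
E2: ¬¬¬(S ∧ (S ∨ ¬¬¬T) ∨ S ∧ P) ∨ Q
    = ¬¬¬(S ∧ (S ∨ ¬T) ∨ S ∧ P) ∨ Q   — double negation
    = ¬(S ∧ (S ∨ ¬T) ∨ S ∧ P) ∨ Q   — double negation
    = ¬(S ∨ S ∧ P) ∨ Q   — absorption
    = ¬S ∨ Q   — absorption
Both reduce to ¬S ∨ Q, so they are equivalent.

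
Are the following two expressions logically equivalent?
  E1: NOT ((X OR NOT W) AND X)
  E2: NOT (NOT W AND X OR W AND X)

Yes

E1: NOT ((X OR NOT W) AND X)
    = NOT X
E2: NOT (NOT W AND X OR W AND X)
    = NOT X
Both reduce to NOT X, so they are equivalent.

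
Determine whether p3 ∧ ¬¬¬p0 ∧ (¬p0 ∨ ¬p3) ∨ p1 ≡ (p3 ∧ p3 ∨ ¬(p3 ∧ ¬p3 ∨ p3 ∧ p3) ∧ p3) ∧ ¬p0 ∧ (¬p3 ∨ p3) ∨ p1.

Yes

E1: p3 ∧ ¬¬¬p0 ∧ (¬p0 ∨ ¬p3) ∨ p1
    = p3 ∧ ¬p0 ∧ (¬p0 ∨ ¬p3) ∨ p1   (double negation)
    = p3 ∧ ¬p0 ∨ p1   (absorption)
E2: (p3 ∧ p3 ∨ ¬(p3 ∧ ¬p3 ∨ p3 ∧ p3) ∧ p3) ∧ ¬p0 ∧ (¬p3 ∨ p3) ∨ p1
    = (p3 ∧ p3 ∨ ¬p3 ∧ p3) ∧ ¬p0 ∧ (¬p3 ∨ p3) ∨ p1   (distribution)
    = (p3 ∧ p3 ∨ ¬p3 ∧ p3) ∧ ¬p0 ∨ p1   (complement / identity)
    = p3 ∧ ¬p0 ∨ p1   (distribution)
Both reduce to p3 ∧ ¬p0 ∨ p1, so they are equivalent.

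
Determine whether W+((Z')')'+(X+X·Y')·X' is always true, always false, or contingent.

contingent

W+((Z')')'+(X+X·Y')·X'
= W+((Z')')'+X·X'   (absorption)
= W+Z'+X·X'   (double negation)
= W+Z'   (complement / identity)
This depends on W, Z, so it is not a constant.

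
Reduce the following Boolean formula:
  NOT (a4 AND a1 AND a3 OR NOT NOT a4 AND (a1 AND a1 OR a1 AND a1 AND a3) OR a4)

NOT (a4 AND a1 AND a3 OR NOT NOT a4 AND (a1 AND a1 OR a1 AND a1 AND a3) OR a4)
= NOT (a4 AND a1 AND a3 OR NOT NOT a4 AND a1 AND a1 OR a4)   [absorption]
= NOT (a4 AND a1 AND a3 OR a4 AND a1 AND a1 OR a4)   [double negation]
= NOT (a4 AND a1 AND a3 OR a4 AND a1 OR a4)   [idempotence]
= NOT (a4 AND a1 OR a4)   [absorption]
= NOT a4   [absorption]

NOT a4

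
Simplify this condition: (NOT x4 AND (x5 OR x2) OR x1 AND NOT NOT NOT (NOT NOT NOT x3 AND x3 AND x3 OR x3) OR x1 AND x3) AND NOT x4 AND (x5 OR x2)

(NOT x4 AND (x5 OR x2) OR x1 AND NOT NOT NOT (NOT NOT NOT x3 AND x3 AND x3 OR x3) OR x1 AND x3) AND NOT x4 AND (x5 OR x2)
= (NOT x4 AND (x5 OR x2) OR x1 AND NOT NOT NOT (NOT x3 AND x3 AND x3 OR x3) OR x1 AND x3) AND NOT x4 AND (x5 OR x2)
= (NOT x4 AND (x5 OR x2) OR x1 AND NOT (NOT x3 AND x3 AND x3 OR x3) OR x1 AND x3) AND NOT x4 AND (x5 OR x2)
= (NOT x4 AND (x5 OR x2) OR x1 AND NOT (NOT x3 AND x3 OR x3) OR x1 AND x3) AND NOT x4 AND (x5 OR x2)
= (NOT x4 AND (x5 OR x2) OR x1 AND NOT x3 OR x1 AND x3) AND NOT x4 AND (x5 OR x2)
= (NOT x4 AND (x5 OR x2) OR x1) AND NOT x4 AND (x5 OR x2)
= NOT x4 AND (x5 OR x2)

NOT x4 AND (x5 OR x2)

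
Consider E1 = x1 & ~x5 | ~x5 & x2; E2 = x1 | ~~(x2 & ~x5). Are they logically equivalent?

No

E1: x1 & ~x5 | ~x5 & x2
    = (x1 | x2) & ~x5
E2: x1 | ~~(x2 & ~x5)
    = x1 | x2 & ~x5
These differ: at x1=1, x2=0, x5=1, E1 = 0 but E2 = 1.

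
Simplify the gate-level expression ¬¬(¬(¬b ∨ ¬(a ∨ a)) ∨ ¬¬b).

b

¬¬(¬(¬b ∨ ¬(a ∨ a)) ∨ ¬¬b)
= ¬((¬b ∨ ¬(a ∨ a)) ∧ ¬b)
= ¬((¬b ∨ ¬a) ∧ ¬b)
= ¬¬b
= b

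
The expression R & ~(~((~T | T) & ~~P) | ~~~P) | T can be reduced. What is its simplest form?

R & ~(~((~T | T) & ~~P) | ~~~P) | T
= R & ~(~~~P | ~~~P) | T   [complement / identity]
= R & ~~~~P | T   [idempotence]
= R & ~~P | T   [double negation]
= R & P | T   [double negation]

R & P | T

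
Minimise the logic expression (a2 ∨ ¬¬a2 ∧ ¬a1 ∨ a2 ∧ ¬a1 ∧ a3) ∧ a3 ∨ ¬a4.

(a2 ∨ ¬¬a2 ∧ ¬a1 ∨ a2 ∧ ¬a1 ∧ a3) ∧ a3 ∨ ¬a4
= (a2 ∨ a2 ∧ ¬a1 ∨ a2 ∧ ¬a1 ∧ a3) ∧ a3 ∨ ¬a4   (double negation)
= (a2 ∨ a2 ∧ ¬a1) ∧ a3 ∨ ¬a4   (absorption)
= a2 ∧ a3 ∨ ¬a4   (absorption)

a2 ∧ a3 ∨ ¬a4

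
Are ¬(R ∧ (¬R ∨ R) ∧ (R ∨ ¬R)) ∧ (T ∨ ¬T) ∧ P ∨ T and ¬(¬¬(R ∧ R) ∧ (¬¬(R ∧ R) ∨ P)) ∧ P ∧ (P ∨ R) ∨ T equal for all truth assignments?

Yes

E1: ¬(R ∧ (¬R ∨ R) ∧ (R ∨ ¬R)) ∧ (T ∨ ¬T) ∧ P ∨ T
    = ¬(R ∧ (¬R ∨ R)) ∧ (T ∨ ¬T) ∧ P ∨ T
    = ¬(R ∧ (¬R ∨ R)) ∧ P ∨ T
    = ¬R ∧ P ∨ T
E2: ¬(¬¬(R ∧ R) ∧ (¬¬(R ∧ R) ∨ P)) ∧ P ∧ (P ∨ R) ∨ T
    = ¬(¬¬(R ∧ R) ∧ (¬¬(R ∧ R) ∨ P)) ∧ P ∨ T
    = ¬¬¬(R ∧ R) ∧ P ∨ T
    = ¬¬¬R ∧ P ∨ T
    = ¬R ∧ P ∨ T
Both reduce to ¬R ∧ P ∨ T, so they are equivalent.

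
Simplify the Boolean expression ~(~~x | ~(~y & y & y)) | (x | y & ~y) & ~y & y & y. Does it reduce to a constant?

~(~~x | ~(~y & y & y)) | (x | y & ~y) & ~y & y & y
= ~(~~x | ~(~y & y & y)) | x & ~y & y & y   (complement / identity)
= ~x & ~y & y & y | x & ~y & y & y   (De Morgan)
= ~y & y & y   (distribution)
= ~y & y   (idempotence)
= 0   (complement)

0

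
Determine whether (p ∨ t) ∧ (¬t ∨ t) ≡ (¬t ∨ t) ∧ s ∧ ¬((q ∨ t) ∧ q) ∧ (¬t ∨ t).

No

E1: (p ∨ t) ∧ (¬t ∨ t)
    = p ∨ t   [complement / identity]
E2: (¬t ∨ t) ∧ s ∧ ¬((q ∨ t) ∧ q) ∧ (¬t ∨ t)
    = (¬t ∨ t) ∧ s ∧ ¬q ∧ (¬t ∨ t)   [absorption]
    = s ∧ ¬q ∧ (¬t ∨ t)   [complement / identity]
    = s ∧ ¬q   [complement / identity]
These differ: at p=1, q=1, s=0, t=1, E1 = 1 but E2 = 0.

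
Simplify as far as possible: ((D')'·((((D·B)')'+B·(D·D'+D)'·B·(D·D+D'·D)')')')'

((D')'·((((D·B)')'+B·(D·D'+D)'·B·(D·D+D'·D)')')')'
= ((D')'·((((D·B)')'+B·D'·B·(D·D+D'·D)')')')'   (complement / identity)
= D'+(((D·B)')'+B·D'·B·(D·D+D'·D)')'   (De Morgan)
= D'+(((D·B)')'+B·D'·B·D')'   (distribution)
= D'+(D·B+B·D'·B·D')'   (double negation)
= D'+(D·B+B·D')'   (idempotence)
= D'+B'   (distribution)

D'+B'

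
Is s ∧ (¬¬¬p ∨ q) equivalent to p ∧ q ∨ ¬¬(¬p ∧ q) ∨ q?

E1: s ∧ (¬¬¬p ∨ q)
    = s ∧ (¬p ∨ q)   (double negation)
E2: p ∧ q ∨ ¬¬(¬p ∧ q) ∨ q
    = p ∧ q ∨ ¬p ∧ q ∨ q   (double negation)
    = q ∨ q   (distribution)
    = q   (idempotence)
These differ: at p=0, q=1, s=0, E1 = 0 but E2 = 1.

No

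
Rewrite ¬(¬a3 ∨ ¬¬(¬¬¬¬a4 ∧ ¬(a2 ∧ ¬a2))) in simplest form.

¬(¬a3 ∨ ¬¬(¬¬¬¬a4 ∧ ¬(a2 ∧ ¬a2)))
= ¬(¬a3 ∨ ¬(¬¬¬a4 ∨ a2 ∧ ¬a2))   (De Morgan)
= a3 ∧ (¬¬¬a4 ∨ a2 ∧ ¬a2)   (De Morgan)
= a3 ∧ ¬¬¬a4   (complement / identity)
= a3 ∧ ¬a4   (double negation)

a3 ∧ ¬a4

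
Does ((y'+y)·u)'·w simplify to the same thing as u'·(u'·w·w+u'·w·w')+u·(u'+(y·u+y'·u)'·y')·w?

Yes

E1: ((y'+y)·u)'·w
    = u'·w   [complement / identity]
E2: u'·(u'·w·w+u'·w·w')+u·(u'+(y·u+y'·u)'·y')·w
    = u'·(u'·w·w+u'·w·w')+u·(u'+u'·y')·w   [distribution]
    = u'·u'·w+u·(u'+u'·y')·w   [distribution]
    = u'·u'·w+u·u'·w   [absorption]
    = u'·w   [distribution]
Both reduce to u'·w, so they are equivalent.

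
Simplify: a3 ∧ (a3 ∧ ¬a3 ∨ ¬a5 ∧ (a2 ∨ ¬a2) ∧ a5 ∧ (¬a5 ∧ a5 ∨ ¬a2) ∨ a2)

a3 ∧ (a3 ∧ ¬a3 ∨ ¬a5 ∧ (a2 ∨ ¬a2) ∧ a5 ∧ (¬a5 ∧ a5 ∨ ¬a2) ∨ a2)
= a3 ∧ (a3 ∧ ¬a3 ∨ ¬a5 ∧ a5 ∧ (¬a5 ∧ a5 ∨ ¬a2) ∨ a2)   (complement / identity)
= a3 ∧ (a3 ∧ ¬a3 ∨ ¬a5 ∧ a5 ∨ a2)   (absorption)
= a3 ∧ (¬a5 ∧ a5 ∨ a2)   (complement / identity)
= a3 ∧ a2   (complement / identity)

a3 ∧ a2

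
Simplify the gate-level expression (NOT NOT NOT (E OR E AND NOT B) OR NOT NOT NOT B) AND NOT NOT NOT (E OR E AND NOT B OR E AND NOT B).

(NOT NOT NOT (E OR E AND NOT B) OR NOT NOT NOT B) AND NOT NOT NOT (E OR E AND NOT B OR E AND NOT B)
= (NOT NOT NOT (E OR E AND NOT B) OR NOT NOT NOT B) AND NOT NOT NOT (E OR E AND NOT B)   — absorption
= (NOT NOT NOT (E OR E AND NOT B) OR NOT B) AND NOT NOT NOT (E OR E AND NOT B)   — double negation
= NOT NOT NOT (E OR E AND NOT B)   — absorption
= NOT (E OR E AND NOT B)   — double negation
= NOT E   — absorption

NOT E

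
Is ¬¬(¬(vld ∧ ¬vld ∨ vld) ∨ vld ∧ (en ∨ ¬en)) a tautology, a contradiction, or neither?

¬¬(¬(vld ∧ ¬vld ∨ vld) ∨ vld ∧ (en ∨ ¬en))
= ¬¬(¬vld ∨ vld ∧ (en ∨ ¬en))   — complement / identity
= ¬¬(¬vld ∨ vld)   — complement / identity
= ¬vld ∨ vld   — double negation
= True   — complement

tautology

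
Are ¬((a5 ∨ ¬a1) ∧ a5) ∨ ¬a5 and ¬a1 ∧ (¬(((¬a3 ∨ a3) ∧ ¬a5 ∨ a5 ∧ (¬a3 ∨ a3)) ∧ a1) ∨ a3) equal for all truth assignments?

E1: ¬((a5 ∨ ¬a1) ∧ a5) ∨ ¬a5
    = ¬a5 ∨ ¬a5
    = ¬a5
E2: ¬a1 ∧ (¬(((¬a3 ∨ a3) ∧ ¬a5 ∨ a5 ∧ (¬a3 ∨ a3)) ∧ a1) ∨ a3)
    = ¬a1 ∧ (¬((¬a3 ∨ a3) ∧ a1) ∨ a3)
    = ¬a1 ∧ (¬a1 ∨ a3)
    = ¬a1
These differ: at a1=0, a3=1, a5=1, E1 = 0 but E2 = 1.

No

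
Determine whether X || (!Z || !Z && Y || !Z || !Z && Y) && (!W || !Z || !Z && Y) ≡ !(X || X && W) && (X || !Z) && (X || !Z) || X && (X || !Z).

E1: X || (!Z || !Z && Y || !Z || !Z && Y) && (!W || !Z || !Z && Y)
    = X || (!Z || !Z && Y) && !W || !Z || !Z && Y
    = X || !Z || !Z && Y
    = X || !Z
E2: !(X || X && W) && (X || !Z) && (X || !Z) || X && (X || !Z)
    = !(X || X && W) && (X || !Z) || X && (X || !Z)
    = !X && (X || !Z) || X && (X || !Z)
    = X || !Z
Both reduce to X || !Z, so they are equivalent.

Yes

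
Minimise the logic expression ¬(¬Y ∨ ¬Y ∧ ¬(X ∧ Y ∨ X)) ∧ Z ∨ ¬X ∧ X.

Y ∧ Z

¬(¬Y ∨ ¬Y ∧ ¬(X ∧ Y ∨ X)) ∧ Z ∨ ¬X ∧ X
= ¬(¬Y ∨ ¬Y ∧ ¬(X ∧ Y ∨ X)) ∧ Z
= ¬(¬Y ∨ ¬Y ∧ ¬X) ∧ Z
= ¬¬Y ∧ Z
= Y ∧ Z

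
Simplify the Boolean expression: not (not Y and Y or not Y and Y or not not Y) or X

not (not Y and Y or not Y and Y or not not Y) or X
= not (not Y and Y or not not Y) or X   [idempotence]
= not (not Y and Y or Y) or X   [double negation]
= not Y or X   [complement / identity]

not Y or X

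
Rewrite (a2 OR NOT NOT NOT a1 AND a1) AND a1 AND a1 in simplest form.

(a2 OR NOT NOT NOT a1 AND a1) AND a1 AND a1
= (a2 OR NOT NOT NOT a1 AND a1) AND a1
= (a2 OR NOT a1 AND a1) AND a1
= a2 AND a1

a2 AND a1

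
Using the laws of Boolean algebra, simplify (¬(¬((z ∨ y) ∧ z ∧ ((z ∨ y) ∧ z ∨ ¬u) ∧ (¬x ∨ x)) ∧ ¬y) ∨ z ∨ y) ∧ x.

(¬(¬((z ∨ y) ∧ z ∧ ((z ∨ y) ∧ z ∨ ¬u) ∧ (¬x ∨ x)) ∧ ¬y) ∨ z ∨ y) ∧ x
= (¬(¬((z ∨ y) ∧ z ∧ (¬x ∨ x)) ∧ ¬y) ∨ z ∨ y) ∧ x   [absorption]
= (¬(¬((z ∨ y) ∧ z) ∧ ¬y) ∨ z ∨ y) ∧ x   [complement / identity]
= ((z ∨ y) ∧ z ∨ y ∨ z ∨ y) ∧ x   [De Morgan]
= (z ∨ y ∨ z ∨ y) ∧ x   [absorption]
= (z ∨ y) ∧ x   [idempotence]

(z ∨ y) ∧ x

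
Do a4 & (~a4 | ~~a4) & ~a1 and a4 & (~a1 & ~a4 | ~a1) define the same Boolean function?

E1: a4 & (~a4 | ~~a4) & ~a1
    = a4 & (~a4 | a4) & ~a1   (double negation)
    = a4 & ~a1   (complement / identity)
E2: a4 & (~a1 & ~a4 | ~a1)
    = a4 & ~a1   (absorption)
Both reduce to a4 & ~a1, so they are equivalent.

Yes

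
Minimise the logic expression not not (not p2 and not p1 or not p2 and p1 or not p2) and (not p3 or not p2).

not p2

not not (not p2 and not p1 or not p2 and p1 or not p2) and (not p3 or not p2)
= not not (not p2 or not p2) and (not p3 or not p2)   [distribution]
= (not p2 or not p2) and (not p3 or not p2)   [double negation]
= not p2 or not p2 and not p3   [distribution]
= not p2   [absorption]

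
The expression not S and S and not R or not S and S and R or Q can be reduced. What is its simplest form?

Q

not S and S and not R or not S and S and R or Q
= not S and S or Q
= Q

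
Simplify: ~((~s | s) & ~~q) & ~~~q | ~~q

1

~((~s | s) & ~~q) & ~~~q | ~~q
= ~~~q & ~~~q | ~~q   — complement / identity
= ~~~q | ~~q   — idempotence
= ~~~q | q   — double negation
= ~q | q   — double negation
= 1   — complement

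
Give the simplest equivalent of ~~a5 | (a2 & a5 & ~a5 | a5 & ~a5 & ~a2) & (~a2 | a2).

~~a5 | (a2 & a5 & ~a5 | a5 & ~a5 & ~a2) & (~a2 | a2)
= ~~a5 | a5 & ~a5 & (~a2 | a2)   (distribution)
= ~~a5 | a5 & ~a5   (complement / identity)
= a5 | a5 & ~a5   (double negation)
= a5   (complement / identity)

a5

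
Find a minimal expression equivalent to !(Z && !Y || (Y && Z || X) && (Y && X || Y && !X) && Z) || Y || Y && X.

!Z || Y

!(Z && !Y || (Y && Z || X) && (Y && X || Y && !X) && Z) || Y || Y && X
= !(Z && !Y || (Y && Z || X) && Y && Z) || Y || Y && X
= !(Z && !Y || Y && Z) || Y || Y && X
= !(Z && !Y || Y && Z) || Y
= !Z || Y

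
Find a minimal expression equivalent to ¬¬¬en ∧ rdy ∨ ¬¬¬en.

¬en

¬¬¬en ∧ rdy ∨ ¬¬¬en
= ¬¬¬en   — absorption
= ¬en   — double negation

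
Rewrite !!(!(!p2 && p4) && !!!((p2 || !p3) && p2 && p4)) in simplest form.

!p4

!!(!(!p2 && p4) && !!!((p2 || !p3) && p2 && p4))
= !!(!(!p2 && p4) && !((p2 || !p3) && p2 && p4))
= !!(!(!p2 && p4) && !(p2 && p4))
= !(!p2 && p4 || p2 && p4)
= !p4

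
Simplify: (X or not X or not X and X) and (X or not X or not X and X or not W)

True

(X or not X or not X and X) and (X or not X or not X and X or not W)
= X or not X or not X and X   [absorption]
= X or not X   [complement / identity]
= True   [complement]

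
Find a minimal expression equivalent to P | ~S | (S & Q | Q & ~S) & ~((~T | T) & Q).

P | ~S | (S & Q | Q & ~S) & ~((~T | T) & Q)
= P | ~S | Q & ~((~T | T) & Q)   — distribution
= P | ~S | Q & ~Q   — complement / identity
= P | ~S   — complement / identity

P | ~S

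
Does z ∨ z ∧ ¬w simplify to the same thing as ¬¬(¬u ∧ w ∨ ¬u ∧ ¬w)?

No

E1: z ∨ z ∧ ¬w
    = z
E2: ¬¬(¬u ∧ w ∨ ¬u ∧ ¬w)
    = ¬¬¬u
    = ¬u
These differ: at u=1, w=0, z=1, E1 = 1 but E2 = 0.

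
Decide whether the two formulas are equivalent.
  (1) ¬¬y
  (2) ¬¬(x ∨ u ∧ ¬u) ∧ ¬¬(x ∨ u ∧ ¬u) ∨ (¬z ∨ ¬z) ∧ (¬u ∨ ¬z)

No

E1: ¬¬y
    = y   — double negation
E2: ¬¬(x ∨ u ∧ ¬u) ∧ ¬¬(x ∨ u ∧ ¬u) ∨ (¬z ∨ ¬z) ∧ (¬u ∨ ¬z)
    = ¬¬(x ∨ u ∧ ¬u) ∨ (¬z ∨ ¬z) ∧ (¬u ∨ ¬z)   — idempotence
    = ¬¬x ∨ (¬z ∨ ¬z) ∧ (¬u ∨ ¬z)   — complement / identity
    = x ∨ (¬z ∨ ¬z) ∧ (¬u ∨ ¬z)   — double negation
    = x ∨ ¬z ∧ ¬u ∨ ¬z   — distribution
    = x ∨ ¬z   — absorption
These differ: at u=1, x=1, y=0, z=0, E1 = 0 but E2 = 1.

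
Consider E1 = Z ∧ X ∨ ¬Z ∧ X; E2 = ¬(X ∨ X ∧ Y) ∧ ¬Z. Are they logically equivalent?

No

E1: Z ∧ X ∨ ¬Z ∧ X
    = X   [distribution]
E2: ¬(X ∨ X ∧ Y) ∧ ¬Z
    = ¬X ∧ ¬Z   [absorption]
These differ: at X=0, Y=0, Z=0, E1 = 0 but E2 = 1.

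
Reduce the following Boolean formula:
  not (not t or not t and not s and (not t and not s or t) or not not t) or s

not (not t or not t and not s and (not t and not s or t) or not not t) or s
= not (not t or not t and not s or not not t) or s
= not (not t or not not t) or s
= t and not t or s
= s

s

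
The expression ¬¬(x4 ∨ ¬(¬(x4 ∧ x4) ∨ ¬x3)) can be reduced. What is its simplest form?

¬¬(x4 ∨ ¬(¬(x4 ∧ x4) ∨ ¬x3))
= ¬¬(x4 ∨ x4 ∧ x4 ∧ x3)   — De Morgan
= x4 ∨ x4 ∧ x4 ∧ x3   — double negation
= x4 ∨ x4 ∧ x3   — idempotence
= x4   — absorption

x4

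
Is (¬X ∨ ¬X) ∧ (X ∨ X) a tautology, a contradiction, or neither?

(¬X ∨ ¬X) ∧ (X ∨ X)
= ¬X ∧ (X ∨ X)   [idempotence]
= ¬X ∧ X   [idempotence]
= False   [complement]

contradiction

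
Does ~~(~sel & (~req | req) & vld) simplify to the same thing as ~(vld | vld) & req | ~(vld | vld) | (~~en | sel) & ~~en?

No

E1: ~~(~sel & (~req | req) & vld)
    = ~sel & (~req | req) & vld
    = ~sel & vld
E2: ~(vld | vld) & req | ~(vld | vld) | (~~en | sel) & ~~en
    = ~(vld | vld) | (~~en | sel) & ~~en
    = ~vld | (~~en | sel) & ~~en
    = ~vld | ~~en
    = ~vld | en
These differ: at en=1, req=1, sel=1, vld=0, E1 = 0 but E2 = 1.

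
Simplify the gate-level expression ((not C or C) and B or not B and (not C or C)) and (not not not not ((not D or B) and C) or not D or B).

((not C or C) and B or not B and (not C or C)) and (not not not not ((not D or B) and C) or not D or B)
= (not C or C) and (not not not not ((not D or B) and C) or not D or B)   [distribution]
= not not not not ((not D or B) and C) or not D or B   [complement / identity]
= not not ((not D or B) and C) or not D or B   [double negation]
= (not D or B) and C or not D or B   [double negation]
= not D or B   [absorption]

not D or B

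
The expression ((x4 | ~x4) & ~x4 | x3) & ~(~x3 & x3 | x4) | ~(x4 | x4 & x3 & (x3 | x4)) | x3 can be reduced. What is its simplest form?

((x4 | ~x4) & ~x4 | x3) & ~(~x3 & x3 | x4) | ~(x4 | x4 & x3 & (x3 | x4)) | x3
= ((x4 | ~x4) & ~x4 | x3) & ~(~x3 & x3 | x4) | ~(x4 | x4 & x3) | x3
= ((x4 | ~x4) & ~x4 | x3) & ~(~x3 & x3 | x4) | ~x4 | x3
= ((x4 | ~x4) & ~x4 | x3) & ~x4 | ~x4 | x3
= (~x4 | x3) & ~x4 | ~x4 | x3
= ~x4 | x3

~x4 | x3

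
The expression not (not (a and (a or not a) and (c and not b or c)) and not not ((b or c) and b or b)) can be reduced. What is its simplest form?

a and c or not b

not (not (a and (a or not a) and (c and not b or c)) and not not ((b or c) and b or b))
= not (not (a and (a or not a) and c) and not not ((b or c) and b or b))   — absorption
= not (not (a and (a or not a) and c) and not not (b or b))   — absorption
= a and (a or not a) and c or not (b or b)   — De Morgan
= a and c or not (b or b)   — complement / identity
= a and c or not b   — idempotence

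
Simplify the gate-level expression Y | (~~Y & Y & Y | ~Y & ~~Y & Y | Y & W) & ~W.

Y

Y | (~~Y & Y & Y | ~Y & ~~Y & Y | Y & W) & ~W
= Y | (~~Y & Y | Y & W) & ~W   (distribution)
= Y | (Y & Y | Y & W) & ~W   (double negation)
= Y | Y & (Y | W) & ~W   (distribution)
= Y | Y & ~W   (absorption)
= Y   (absorption)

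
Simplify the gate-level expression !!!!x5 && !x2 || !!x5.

!!!!x5 && !x2 || !!x5
= !!x5 && !x2 || !!x5
= !!x5
= x5

x5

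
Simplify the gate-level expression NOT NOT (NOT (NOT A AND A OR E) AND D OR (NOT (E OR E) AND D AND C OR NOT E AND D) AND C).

NOT E AND D

NOT NOT (NOT (NOT A AND A OR E) AND D OR (NOT (E OR E) AND D AND C OR NOT E AND D) AND C)
= NOT NOT (NOT (NOT A AND A OR E) AND D OR (NOT E AND D AND C OR NOT E AND D) AND C)   [idempotence]
= NOT NOT (NOT (NOT A AND A OR E) AND D OR NOT E AND D AND C)   [absorption]
= NOT NOT (NOT E AND D OR NOT E AND D AND C)   [complement / identity]
= NOT E AND D OR NOT E AND D AND C   [double negation]
= NOT E AND D   [absorption]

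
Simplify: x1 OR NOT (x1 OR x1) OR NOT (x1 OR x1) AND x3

TRUE

x1 OR NOT (x1 OR x1) OR NOT (x1 OR x1) AND x3
= x1 OR NOT (x1 OR x1)
= x1 OR NOT x1
= TRUE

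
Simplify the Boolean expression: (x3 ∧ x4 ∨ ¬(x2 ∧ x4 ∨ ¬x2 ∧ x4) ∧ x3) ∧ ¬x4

(x3 ∧ x4 ∨ ¬(x2 ∧ x4 ∨ ¬x2 ∧ x4) ∧ x3) ∧ ¬x4
= (x3 ∧ x4 ∨ ¬x4 ∧ x3) ∧ ¬x4   — distribution
= x3 ∧ ¬x4   — distribution

x3 ∧ ¬x4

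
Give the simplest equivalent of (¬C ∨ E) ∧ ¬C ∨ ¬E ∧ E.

¬C

(¬C ∨ E) ∧ ¬C ∨ ¬E ∧ E
= ¬C ∨ ¬E ∧ E   (absorption)
= ¬C   (complement / identity)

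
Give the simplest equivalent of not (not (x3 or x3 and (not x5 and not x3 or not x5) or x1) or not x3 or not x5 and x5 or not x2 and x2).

not (not (x3 or x3 and (not x5 and not x3 or not x5) or x1) or not x3 or not x5 and x5 or not x2 and x2)
= not (not (x3 or x3 and (not x5 and not x3 or not x5) or x1) or not x3 or not x2 and x2)
= not (not (x3 or x3 and not x5 or x1) or not x3 or not x2 and x2)
= not (not (x3 or x1) or not x3 or not x2 and x2)
= not (not (x3 or x1) or not x3)
= (x3 or x1) and x3
= x3

x3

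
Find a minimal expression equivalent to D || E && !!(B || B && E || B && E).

D || E && !!(B || B && E || B && E)
= D || E && (B || B && E || B && E)   — double negation
= D || E && (B || B && E)   — absorption
= D || E && B   — absorption

D || E && B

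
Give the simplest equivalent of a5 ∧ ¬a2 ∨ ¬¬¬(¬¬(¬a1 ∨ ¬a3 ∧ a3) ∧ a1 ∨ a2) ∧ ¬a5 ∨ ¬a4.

¬a2 ∨ ¬a4

a5 ∧ ¬a2 ∨ ¬¬¬(¬¬(¬a1 ∨ ¬a3 ∧ a3) ∧ a1 ∨ a2) ∧ ¬a5 ∨ ¬a4
= a5 ∧ ¬a2 ∨ ¬(¬¬(¬a1 ∨ ¬a3 ∧ a3) ∧ a1 ∨ a2) ∧ ¬a5 ∨ ¬a4   (double negation)
= a5 ∧ ¬a2 ∨ ¬((¬a1 ∨ ¬a3 ∧ a3) ∧ a1 ∨ a2) ∧ ¬a5 ∨ ¬a4   (double negation)
= a5 ∧ ¬a2 ∨ ¬(¬a1 ∧ a1 ∨ a2) ∧ ¬a5 ∨ ¬a4   (complement / identity)
= a5 ∧ ¬a2 ∨ ¬a2 ∧ ¬a5 ∨ ¬a4   (complement / identity)
= ¬a2 ∨ ¬a4   (distribution)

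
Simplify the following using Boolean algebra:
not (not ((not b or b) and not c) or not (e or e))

not (not ((not b or b) and not c) or not (e or e))
= not (not not c or not (e or e))
= not c and (e or e)
= not c and e

not c and e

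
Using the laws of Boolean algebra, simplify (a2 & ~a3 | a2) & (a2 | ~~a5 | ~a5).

(a2 & ~a3 | a2) & (a2 | ~~a5 | ~a5)
= a2 & ~a3 & (~~a5 | ~a5) | a2
= a2 & ~a3 & (a5 | ~a5) | a2
= a2 & ~a3 | a2
= a2

a2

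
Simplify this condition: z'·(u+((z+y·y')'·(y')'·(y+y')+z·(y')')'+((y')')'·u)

z'·(u+y')

z'·(u+((z+y·y')'·(y')'·(y+y')+z·(y')')'+((y')')'·u)
= z'·(u+(z'·(y')'·(y+y')+z·(y')')'+((y')')'·u)
= z'·(u+(z'·(y')'+z·(y')')'+((y')')'·u)
= z'·(u+((y')')'+((y')')'·u)
= z'·(u+((y')')')
= z'·(u+y')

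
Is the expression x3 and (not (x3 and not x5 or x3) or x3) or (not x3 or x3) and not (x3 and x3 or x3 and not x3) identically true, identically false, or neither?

x3 and (not (x3 and not x5 or x3) or x3) or (not x3 or x3) and not (x3 and x3 or x3 and not x3)
= x3 and (not (x3 and not x5 or x3) or x3) or (not x3 or x3) and not x3   (distribution)
= x3 and (not x3 or x3) or (not x3 or x3) and not x3   (absorption)
= not x3 or x3   (distribution)
= True   (complement)

identically true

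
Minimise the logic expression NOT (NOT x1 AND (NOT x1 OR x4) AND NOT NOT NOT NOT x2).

x1 OR NOT x2

NOT (NOT x1 AND (NOT x1 OR x4) AND NOT NOT NOT NOT x2)
= NOT (NOT x1 AND NOT NOT NOT NOT x2)   — absorption
= NOT (NOT x1 AND NOT NOT x2)   — double negation
= x1 OR NOT x2   — De Morgan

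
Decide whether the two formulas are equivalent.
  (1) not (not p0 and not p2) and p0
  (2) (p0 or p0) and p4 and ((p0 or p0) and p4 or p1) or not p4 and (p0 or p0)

E1: not (not p0 and not p2) and p0
    = (p0 or p2) and p0   (De Morgan)
    = p0   (absorption)
E2: (p0 or p0) and p4 and ((p0 or p0) and p4 or p1) or not p4 and (p0 or p0)
    = (p0 or p0) and p4 or not p4 and (p0 or p0)   (absorption)
    = p0 or p0   (distribution)
    = p0   (idempotence)
Both reduce to p0, so they are equivalent.

Yes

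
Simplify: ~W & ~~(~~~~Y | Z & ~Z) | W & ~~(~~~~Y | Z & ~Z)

~W & ~~(~~~~Y | Z & ~Z) | W & ~~(~~~~Y | Z & ~Z)
= ~~(~~~~Y | Z & ~Z)
= ~~~~Y | Z & ~Z
= ~~~~Y
= ~~Y
= Y

Y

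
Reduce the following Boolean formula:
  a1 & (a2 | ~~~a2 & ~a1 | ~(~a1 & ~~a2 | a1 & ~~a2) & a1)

a1 & (a2 | ~~~a2 & ~a1 | ~(~a1 & ~~a2 | a1 & ~~a2) & a1)
= a1 & (a2 | ~~~a2 & ~a1 | ~~~a2 & a1)   (distribution)
= a1 & (a2 | ~~~a2)   (distribution)
= a1 & (a2 | ~a2)   (double negation)
= a1   (complement / identity)

a1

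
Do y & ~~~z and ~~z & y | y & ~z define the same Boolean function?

E1: y & ~~~z
    = y & ~z   (double negation)
E2: ~~z & y | y & ~z
    = z & y | y & ~z   (double negation)
    = y   (distribution)
These differ: at y=1, z=1, E1 = 0 but E2 = 1.

No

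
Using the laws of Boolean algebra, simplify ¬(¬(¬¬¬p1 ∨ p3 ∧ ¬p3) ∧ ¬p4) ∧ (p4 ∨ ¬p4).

¬p1 ∨ p4

¬(¬(¬¬¬p1 ∨ p3 ∧ ¬p3) ∧ ¬p4) ∧ (p4 ∨ ¬p4)
= ¬(¬(¬¬¬p1 ∨ p3 ∧ ¬p3) ∧ ¬p4)   [complement / identity]
= ¬(¬¬¬¬p1 ∧ ¬p4)   [complement / identity]
= ¬(¬¬p1 ∧ ¬p4)   [double negation]
= ¬p1 ∨ p4   [De Morgan]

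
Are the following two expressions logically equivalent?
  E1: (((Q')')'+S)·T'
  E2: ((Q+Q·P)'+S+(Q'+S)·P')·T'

E1: (((Q')')'+S)·T'
    = (Q'+S)·T'
E2: ((Q+Q·P)'+S+(Q'+S)·P')·T'
    = (Q'+S+(Q'+S)·P')·T'
    = (Q'+S)·T'
Both reduce to (Q'+S)·T', so they are equivalent.

Yes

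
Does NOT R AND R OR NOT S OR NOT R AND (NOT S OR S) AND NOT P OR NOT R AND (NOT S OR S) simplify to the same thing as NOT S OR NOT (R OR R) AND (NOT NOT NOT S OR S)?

Yes

E1: NOT R AND R OR NOT S OR NOT R AND (NOT S OR S) AND NOT P OR NOT R AND (NOT S OR S)
    = NOT R AND R OR NOT S OR NOT R AND (NOT S OR S)   — absorption
    = NOT R AND R OR NOT S OR NOT R   — complement / identity
    = NOT S OR NOT R   — complement / identity
E2: NOT S OR NOT (R OR R) AND (NOT NOT NOT S OR S)
    = NOT S OR NOT (R OR R) AND (NOT S OR S)   — double negation
    = NOT S OR NOT (R OR R)   — complement / identity
    = NOT S OR NOT R   — idempotence
Both reduce to NOT S OR NOT R, so they are equivalent.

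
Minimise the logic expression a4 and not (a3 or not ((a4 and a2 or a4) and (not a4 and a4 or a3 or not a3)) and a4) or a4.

a4 and not (a3 or not ((a4 and a2 or a4) and (not a4 and a4 or a3 or not a3)) and a4) or a4
= a4 and not (a3 or not ((a4 and a2 or a4) and (a3 or not a3)) and a4) or a4
= a4 and not (a3 or not (a4 and (a3 or not a3)) and a4) or a4
= a4 and not (a3 or not a4 and a4) or a4
= a4 and not a3 or a4
= a4

a4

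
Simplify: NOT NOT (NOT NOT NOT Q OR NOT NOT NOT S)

NOT NOT (NOT NOT NOT Q OR NOT NOT NOT S)
= NOT NOT (NOT NOT NOT Q OR NOT S)   — double negation
= NOT NOT NOT Q OR NOT S   — double negation
= NOT Q OR NOT S   — double negation

NOT Q OR NOT S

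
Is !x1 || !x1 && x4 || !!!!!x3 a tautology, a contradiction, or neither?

!x1 || !x1 && x4 || !!!!!x3
= !x1 || !!!!!x3   [absorption]
= !x1 || !!!x3   [double negation]
= !x1 || !x3   [double negation]
This depends on x1, x3, so it is not a constant.

neither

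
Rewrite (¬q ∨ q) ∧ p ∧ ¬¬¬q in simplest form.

p ∧ ¬q

(¬q ∨ q) ∧ p ∧ ¬¬¬q
= (¬q ∨ q) ∧ p ∧ ¬q   — double negation
= p ∧ ¬q   — complement / identity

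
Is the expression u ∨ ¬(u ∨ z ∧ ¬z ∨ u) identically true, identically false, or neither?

identically true

u ∨ ¬(u ∨ z ∧ ¬z ∨ u)
= u ∨ ¬(u ∨ u)   — complement / identity
= u ∨ ¬u   — idempotence
= True   — complement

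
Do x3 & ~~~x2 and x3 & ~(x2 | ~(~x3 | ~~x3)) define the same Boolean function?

E1: x3 & ~~~x2
    = x3 & ~x2
E2: x3 & ~(x2 | ~(~x3 | ~~x3))
    = x3 & ~(x2 | x3 & ~x3)
    = x3 & ~x2
Both reduce to x3 & ~x2, so they are equivalent.

Yes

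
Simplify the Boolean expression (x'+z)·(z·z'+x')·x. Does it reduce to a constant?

0

(x'+z)·(z·z'+x')·x
= (x'+z)·x'·x   (complement / identity)
= x'·x   (absorption)
= 0   (complement)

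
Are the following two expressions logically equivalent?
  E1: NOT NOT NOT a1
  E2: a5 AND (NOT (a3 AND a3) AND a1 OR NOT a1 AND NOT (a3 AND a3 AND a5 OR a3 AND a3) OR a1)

E1: NOT NOT NOT a1
    = NOT a1   — double negation
E2: a5 AND (NOT (a3 AND a3) AND a1 OR NOT a1 AND NOT (a3 AND a3 AND a5 OR a3 AND a3) OR a1)
    = a5 AND (NOT (a3 AND a3) AND a1 OR NOT a1 AND NOT (a3 AND a3) OR a1)   — absorption
    = a5 AND (NOT (a3 AND a3) OR a1)   — distribution
    = a5 AND (NOT a3 OR a1)   — idempotence
These differ: at a1=1, a3=1, a5=1, E1 = 0 but E2 = 1.

No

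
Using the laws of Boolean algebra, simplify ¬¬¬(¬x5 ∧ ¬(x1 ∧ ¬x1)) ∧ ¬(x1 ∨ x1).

x5 ∧ ¬x1

¬¬¬(¬x5 ∧ ¬(x1 ∧ ¬x1)) ∧ ¬(x1 ∨ x1)
= ¬¬(x5 ∨ x1 ∧ ¬x1) ∧ ¬(x1 ∨ x1)
= ¬¬x5 ∧ ¬(x1 ∨ x1)
= ¬¬x5 ∧ ¬x1
= x5 ∧ ¬x1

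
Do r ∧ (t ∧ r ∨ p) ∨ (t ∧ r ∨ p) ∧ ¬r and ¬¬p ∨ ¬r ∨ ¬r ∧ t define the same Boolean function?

E1: r ∧ (t ∧ r ∨ p) ∨ (t ∧ r ∨ p) ∧ ¬r
    = t ∧ r ∨ p
E2: ¬¬p ∨ ¬r ∨ ¬r ∧ t
    = ¬¬p ∨ ¬r
    = p ∨ ¬r
These differ: at p=0, r=0, t=0, E1 = 0 but E2 = 1.

No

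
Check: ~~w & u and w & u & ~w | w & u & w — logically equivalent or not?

Yes

E1: ~~w & u
    = w & u   (double negation)
E2: w & u & ~w | w & u & w
    = w & u   (distribution)
Both reduce to w & u, so they are equivalent.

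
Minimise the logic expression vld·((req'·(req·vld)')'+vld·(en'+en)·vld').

vld·((req'·(req·vld)')'+vld·(en'+en)·vld')
= vld·((req'·(req·vld)')'+vld·vld')   (complement / identity)
= vld·(req+req·vld+vld·vld')   (De Morgan)
= vld·(req+vld·vld')   (absorption)
= vld·req   (complement / identity)

vld·req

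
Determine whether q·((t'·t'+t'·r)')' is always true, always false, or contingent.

contingent

q·((t'·t'+t'·r)')'
= q·(((t'+r)·t')')'   — distribution
= q·(t'+r)·t'   — double negation
= q·t'   — absorption
This depends on q, t, so it is not a constant.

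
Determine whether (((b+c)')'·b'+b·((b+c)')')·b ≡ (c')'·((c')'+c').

No

E1: (((b+c)')'·b'+b·((b+c)')')·b
    = ((b+c)')'·b
    = (b+c)·b
    = b
E2: (c')'·((c')'+c')
    = c·((c')'+c')
    = c·(c+c')
    = c
These differ: at b=1, c=0, E1 = 1 but E2 = 0.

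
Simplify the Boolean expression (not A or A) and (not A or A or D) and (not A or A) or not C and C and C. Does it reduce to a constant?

(not A or A) and (not A or A or D) and (not A or A) or not C and C and C
= (not A or A) and (not A or A) or not C and C and C   (absorption)
= (not A or A) and (not A or A) or not C and C   (idempotence)
= (not A or A) and (not A or A)   (complement / identity)
= not A or A   (idempotence)
= True   (complement)

True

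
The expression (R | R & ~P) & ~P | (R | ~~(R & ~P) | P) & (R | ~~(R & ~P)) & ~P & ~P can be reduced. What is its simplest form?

R & ~P

(R | R & ~P) & ~P | (R | ~~(R & ~P) | P) & (R | ~~(R & ~P)) & ~P & ~P
= (R | R & ~P) & ~P | (R | ~~(R & ~P)) & ~P & ~P   — absorption
= (R | R & ~P) & ~P | (R | R & ~P) & ~P & ~P   — double negation
= (R | R & ~P) & ~P   — absorption
= R & ~P   — absorption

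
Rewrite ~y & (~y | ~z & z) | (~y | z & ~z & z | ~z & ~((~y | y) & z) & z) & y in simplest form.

~y

~y & (~y | ~z & z) | (~y | z & ~z & z | ~z & ~((~y | y) & z) & z) & y
= ~y & (~y | ~z & z) | (~y | z & ~z & z | ~z & ~z & z) & y   [complement / identity]
= ~y & (~y | ~z & z) | (~y | ~z & z) & y   [distribution]
= ~y | ~z & z   [distribution]
= ~y   [complement / identity]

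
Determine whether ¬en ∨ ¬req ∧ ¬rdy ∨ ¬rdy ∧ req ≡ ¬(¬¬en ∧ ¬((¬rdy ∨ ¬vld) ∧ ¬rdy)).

E1: ¬en ∨ ¬req ∧ ¬rdy ∨ ¬rdy ∧ req
    = ¬en ∨ ¬rdy
E2: ¬(¬¬en ∧ ¬((¬rdy ∨ ¬vld) ∧ ¬rdy))
    = ¬(¬¬en ∧ ¬¬rdy)
    = ¬en ∨ ¬rdy
Both reduce to ¬en ∨ ¬rdy, so they are equivalent.

Yes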